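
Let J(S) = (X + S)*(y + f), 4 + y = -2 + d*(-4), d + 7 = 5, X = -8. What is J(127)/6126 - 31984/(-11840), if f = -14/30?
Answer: 18571349/6799860 ≈ 2.7311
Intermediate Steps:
d = -2 (d = -7 + 5 = -2)
f = -7/15 (f = -14*1/30 = -7/15 ≈ -0.46667)
y = 2 (y = -4 + (-2 - 2*(-4)) = -4 + (-2 + 8) = -4 + 6 = 2)
J(S) = -184/15 + 23*S/15 (J(S) = (-8 + S)*(2 - 7/15) = (-8 + S)*(23/15) = -184/15 + 23*S/15)
J(127)/6126 - 31984/(-11840) = (-184/15 + (23/15)*127)/6126 - 31984/(-11840) = (-184/15 + 2921/15)*(1/6126) - 31984*(-1/11840) = (2737/15)*(1/6126) + 1999/740 = 2737/91890 + 1999/740 = 18571349/6799860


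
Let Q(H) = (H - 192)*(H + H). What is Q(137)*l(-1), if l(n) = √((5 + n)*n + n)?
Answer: -15070*I*√5 ≈ -33698.0*I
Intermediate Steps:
l(n) = √(n + n*(5 + n)) (l(n) = √(n*(5 + n) + n) = √(n + n*(5 + n)))
Q(H) = 2*H*(-192 + H) (Q(H) = (-192 + H)*(2*H) = 2*H*(-192 + H))
Q(137)*l(-1) = (2*137*(-192 + 137))*√(-(6 - 1)) = (2*137*(-55))*√(-1*5) = -15070*I*√5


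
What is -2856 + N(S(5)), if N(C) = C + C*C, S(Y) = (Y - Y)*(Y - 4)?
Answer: -2856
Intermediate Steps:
S(Y) = 0 (S(Y) = 0*(-4 + Y) = 0)
N(C) = C + C**2
-2856 + N(S(5)) = -2856 + 0*(1 + 0) = -2856 + 0*1 = -2856 + 0 = -2856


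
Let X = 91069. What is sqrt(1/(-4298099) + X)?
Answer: sqrt(1682377288447545170)/4298099 ≈ 301.78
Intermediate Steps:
sqrt(1/(-4298099) + X) = sqrt(1/(-4298099) + 91069) = sqrt(-1/4298099 + 91069) = sqrt(391423577830/4298099) = sqrt(1682377288447545170)/4298099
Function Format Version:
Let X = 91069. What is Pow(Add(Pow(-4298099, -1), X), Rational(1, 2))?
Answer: Mul(Rational(1, 4298099), Pow(1682377288447545170, Rational(1, 2))) ≈ 301.78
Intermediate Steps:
Pow(Add(Pow(-4298099, -1), X), Rational(1, 2)) = Pow(Add(Pow(-4298099, -1), 91069), Rational(1, 2)) = Pow(Add(Rational(-1, 4298099), 91069), Rational(1, 2)) = Pow(Rational(391423577830, 4298099), Rational(1, 2)) = Mul(Rational(1, 4298099), Pow(1682377288447545170, Rational(1, 2)))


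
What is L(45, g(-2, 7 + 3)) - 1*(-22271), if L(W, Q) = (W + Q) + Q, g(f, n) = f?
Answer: 22312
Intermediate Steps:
L(W, Q) = W + 2*Q (L(W, Q) = (Q + W) + Q = W + 2*Q)
L(45, g(-2, 7 + 3)) - 1*(-22271) = (45 + 2*(-2)) - 1*(-22271) = (45 - 4) + 22271 = 41 + 22271 = 22312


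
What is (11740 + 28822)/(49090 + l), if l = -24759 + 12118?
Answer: 40562/36449 ≈ 1.1128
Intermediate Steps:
l = -12641
(11740 + 28822)/(49090 + l) = (11740 + 28822)/(49090 - 12641) = 40562/36449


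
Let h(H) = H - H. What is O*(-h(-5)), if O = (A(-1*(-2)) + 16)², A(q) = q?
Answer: 0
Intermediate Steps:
h(H) = 0
O = 324 (O = (-1*(-2) + 16)² = (2 + 16)² = 18² = 324)
O*(-h(-5)) = 324*(-1*0) = 324*0 = 0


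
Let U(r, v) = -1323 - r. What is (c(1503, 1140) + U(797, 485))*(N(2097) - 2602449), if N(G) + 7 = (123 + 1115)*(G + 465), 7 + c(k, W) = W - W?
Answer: -1210901100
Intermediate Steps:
c(k, W) = -7 (c(k, W) = -7 + (W - W) = -7 + 0 = -7)
N(G) = 575663 + 1238*G (N(G) = -7 + (123 + 1115)*(G + 465) = -7 + 1238*(465 + G) = -7 + (575670 + 1238*G) = 575663 + 1238*G)
(c(1503, 1140) + U(797, 485))*(N(2097) - 2602449) = (-7 + (-1323 - 1*797))*((575663 + 1238*2097) - 2602449) = (-7 + (-1323 - 797))*((575663 + 2596086) - 2602449) = (-7 - 2120)*(3171749 - 2602449) = -2127*569300 = -1210901100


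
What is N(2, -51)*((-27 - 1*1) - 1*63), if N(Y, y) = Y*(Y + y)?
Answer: 8918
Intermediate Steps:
N(2, -51)*((-27 - 1*1) - 1*63) = (2*(2 - 51))*((-27 - 1*1) - 1*63) = (2*(-49))*((-27 - 1) - 63) = -98*(-28 - 63) = -98*(-91) = 8918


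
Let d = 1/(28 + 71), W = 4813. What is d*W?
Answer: 4813/99 ≈ 48.616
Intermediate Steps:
d = 1/99 ≈ 0.010101
d*W = (1/99)*4813 = 4813/99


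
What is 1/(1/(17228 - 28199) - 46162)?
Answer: -10971/506443303 ≈ -2.1663e-5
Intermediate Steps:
1/(1/(17228 - 28199) - 46162) = 1/(1/(-10971) - 46162) = 1/(-1/10971 - 46162) = 1/(-506443303/10971) = -10971/506443303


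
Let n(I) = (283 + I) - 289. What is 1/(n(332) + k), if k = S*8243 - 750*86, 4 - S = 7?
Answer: -1/88903 ≈ -1.1248e-5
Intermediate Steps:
n(I) = -6 + I
S = -3 (S = 4 - 1*7 = 4 - 7 = -3)
k = -89229 (k = -3*8243 - 750*86 = -24729 - 1*64500 = -24729 - 64500 = -89229)
1/(n(332) + k) = 1/((-6 + 332) - 89229) = 1/(326 - 89229) = 1/(-88903) = -1/88903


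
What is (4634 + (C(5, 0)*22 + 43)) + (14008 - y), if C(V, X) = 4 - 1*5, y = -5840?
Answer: 24503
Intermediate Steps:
C(V, X) = -1 (C(V, X) = 4 - 5 = -1)
(4634 + (C(5, 0)*22 + 43)) + (14008 - y) = (4634 + (-1*22 + 43)) + (14008 - 1*(-5840)) = (4634 + (-22 + 43)) + (14008 + 5840) = (4634 + 21) + 19848 = 4655 + 19848 = 24503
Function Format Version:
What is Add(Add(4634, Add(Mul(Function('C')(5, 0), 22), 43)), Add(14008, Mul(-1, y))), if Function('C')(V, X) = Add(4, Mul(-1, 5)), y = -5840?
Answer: 24503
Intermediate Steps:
Function('C')(V, X) = -1 (Function('C')(V, X) = Add(4, -5) = -1)
Add(Add(4634, Add(Mul(Function('C')(5, 0), 22), 43)), Add(14008, Mul(-1, y))) = Add(Add(4634, Add(Mul(-1, 22), 43)), Add(14008, Mul(-1, -5840))) = Add(Add(4634, Add(-22, 43)), Add(14008, 5840)) = Add(Add(4634, 21), 19848) = Add(4655, 19848) = 24503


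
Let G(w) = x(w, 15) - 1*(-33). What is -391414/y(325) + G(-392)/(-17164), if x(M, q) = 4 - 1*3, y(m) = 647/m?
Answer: -1091712369099/5552554 ≈ -1.9661e+5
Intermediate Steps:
x(M, q) = 1 (x(M, q) = 4 - 3 = 1)
G(w) = 34 (G(w) = 1 - 1*(-33) = 1 + 33 = 34)
-391414/y(325) + G(-392)/(-17164) = -391414/(647/325) + 34/(-17164) = -391414/(647*(1/325)) + 34*(-1/17164) = -391414/647/325 - 17/8582 = -391414*325/647 - 17/8582 = -127209550/647 - 17/8582 = -1091712369099/5552554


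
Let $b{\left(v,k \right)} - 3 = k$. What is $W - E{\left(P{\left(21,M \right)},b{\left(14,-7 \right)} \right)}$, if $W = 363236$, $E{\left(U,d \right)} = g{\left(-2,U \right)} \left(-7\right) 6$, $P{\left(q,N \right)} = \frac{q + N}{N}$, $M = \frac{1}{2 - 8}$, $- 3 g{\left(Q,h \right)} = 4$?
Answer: $363180$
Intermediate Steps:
$b{\left(v,k \right)} = 3 + k$
$g{\left(Q,h \right)} = - \frac{4}{3}$ ($g{\left(Q,h \right)} = \left(- \frac{1}{3}\right) 4 = - \frac{4}{3}$)
$M = - \frac{1}{6}$ ($M = \frac{1}{-6} = - \frac{1}{6} \approx -0.16667$)
$P{\left(q,N \right)} = \frac{N + q}{N}$
$E{\left(U,d \right)} = 56$ ($E{\left(U,d \right)} = \left(- \frac{4}{3}\right) \left(-7\right) 6 = \frac{28}{3} \cdot 6 = 56$)
$W - E{\left(P{\left(21,M \right)},b{\left(14,-7 \right)} \right)} = 363236 - 56 = 363180$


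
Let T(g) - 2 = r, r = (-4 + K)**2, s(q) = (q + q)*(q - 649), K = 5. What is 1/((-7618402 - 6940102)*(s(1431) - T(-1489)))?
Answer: -1/32583111190824 ≈ -3.0691e-14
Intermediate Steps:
s(q) = 2*q*(-649 + q) (s(q) = (2*q)*(-649 + q) = 2*q*(-649 + q))
r = 1 (r = (-4 + 5)**2 = 1**2 = 1)
T(g) = 3 (T(g) = 2 + 1 = 3)
1/((-7618402 - 6940102)*(s(1431) - T(-1489))) = 1/((-7618402 - 6940102)*(2*1431*(-649 + 1431) - 1*3)) = 1/((-14558504)*(2*1431*782 - 3)) = -1/(14558504*(2238084 - 3)) = -1/14558504/2238081 = -1/14558504*1/2238081 = -1/32583111190824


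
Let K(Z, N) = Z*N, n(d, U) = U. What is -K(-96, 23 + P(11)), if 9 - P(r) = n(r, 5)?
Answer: 2592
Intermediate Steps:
P(r) = 4 (P(r) = 9 - 1*5 = 9 - 5 = 4)
K(Z, N) = N*Z
-K(-96, 23 + P(11)) = -(23 + 4)*(-96) = -27*(-96) = -1*(-2592) = 2592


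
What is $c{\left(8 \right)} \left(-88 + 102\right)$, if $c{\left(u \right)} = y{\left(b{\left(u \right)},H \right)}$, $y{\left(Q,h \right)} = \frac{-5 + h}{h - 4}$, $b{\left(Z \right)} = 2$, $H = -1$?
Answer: $\frac{84}{5} \approx 16.8$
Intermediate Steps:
$y{\left(Q,h \right)} = \frac{-5 + h}{-4 + h}$
$c{\left(u \right)} = \frac{6}{5}$ ($c{\left(u \right)} = \frac{-5 - 1}{-4 - 1} = \frac{1}{-5} \left(-6\right) = \left(- \frac{1}{5}\right) \left(-6\right) = \frac{6}{5}$)
$c{\left(8 \right)} \left(-88 + 102\right) = \frac{6 \left(-88 + 102\right)}{5} = \frac{6}{5} \cdot 14 = \frac{84}{5}$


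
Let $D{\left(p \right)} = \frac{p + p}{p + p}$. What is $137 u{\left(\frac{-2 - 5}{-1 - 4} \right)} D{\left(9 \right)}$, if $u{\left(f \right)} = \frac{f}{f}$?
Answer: $137$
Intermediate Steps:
$u{\left(f \right)} = 1$
$D{\left(p \right)} = 1$ ($D{\left(p \right)} = \frac{2 p}{2 p} = 2 p \frac{1}{2 p} = 1$)
$137 u{\left(\frac{-2 - 5}{-1 - 4} \right)} D{\left(9 \right)} = 137 \cdot 1 \cdot 1 = 137 \cdot 1 = 137$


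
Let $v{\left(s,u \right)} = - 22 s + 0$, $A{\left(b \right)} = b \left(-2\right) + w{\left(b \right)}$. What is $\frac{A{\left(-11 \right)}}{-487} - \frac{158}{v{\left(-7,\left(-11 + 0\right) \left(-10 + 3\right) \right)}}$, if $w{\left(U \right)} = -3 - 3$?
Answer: $- \frac{39705}{37499} \approx -1.0588$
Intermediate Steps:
$w{\left(U \right)} = -6$ ($w{\left(U \right)} = -3 - 3 = -6$)
$A{\left(b \right)} = -6 - 2 b$ ($A{\left(b \right)} = b \left(-2\right) - 6 = - 2 b - 6 = -6 - 2 b$)
$v{\left(s,u \right)} = - 22 s$
$\frac{A{\left(-11 \right)}}{-487} - \frac{158}{v{\left(-7,\left(-11 + 0\right) \left(-10 + 3\right) \right)}} = \frac{-6 - -22}{-487} - \frac{158}{\left(-22\right) \left(-7\right)} = \left(-6 + 22\right) \left(- \frac{1}{487}\right) - \frac{158}{154} = 16 \left(- \frac{1}{487}\right) - \frac{79}{77} = - \frac{16}{487} - \frac{79}{77} = - \frac{39705}{37499}$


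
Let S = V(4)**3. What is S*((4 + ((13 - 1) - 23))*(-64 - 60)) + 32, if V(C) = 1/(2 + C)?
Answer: 1945/54 ≈ 36.018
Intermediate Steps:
S = 1/216 (S = (1/(2 + 4))**3 = (1/6)**3 = 1/216 ≈ 0.0046296)
S*((4 + ((13 - 1) - 23))*(-64 - 60)) + 32 = ((4 + ((13 - 1) - 23))*(-64 - 60))/216 + 32 = ((4 + (12 - 23))*(-124))/216 + 32 = ((4 - 11)*(-124))/216 + 32 = (-7*(-124))/216 + 32 = (1/216)*868 + 32 = 217/54 + 32 = 1945/54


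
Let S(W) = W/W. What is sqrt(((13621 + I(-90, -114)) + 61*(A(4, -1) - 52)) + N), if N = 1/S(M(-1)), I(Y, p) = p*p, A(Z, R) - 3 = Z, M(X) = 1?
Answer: sqrt(23873) ≈ 154.51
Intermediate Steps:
A(Z, R) = 3 + Z
S(W) = 1
I(Y, p) = p**2
N = 1 (N = 1/1 = 1)
sqrt(((13621 + I(-90, -114)) + 61*(A(4, -1) - 52)) + N) = sqrt(((13621 + (-114)**2) + 61*((3 + 4) - 52)) + 1) = sqrt(((13621 + 12996) + 61*(7 - 52)) + 1) = sqrt((26617 + 61*(-45)) + 1) = sqrt((26617 - 2745) + 1) = sqrt(23872 + 1) = sqrt(23873)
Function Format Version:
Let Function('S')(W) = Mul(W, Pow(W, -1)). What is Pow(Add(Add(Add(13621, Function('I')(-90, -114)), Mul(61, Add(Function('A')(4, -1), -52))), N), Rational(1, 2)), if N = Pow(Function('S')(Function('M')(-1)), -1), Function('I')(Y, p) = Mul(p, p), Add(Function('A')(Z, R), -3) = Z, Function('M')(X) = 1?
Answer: Pow(23873, Rational(1, 2)) ≈ 154.51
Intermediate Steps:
Function('A')(Z, R) = Add(3, Z)
Function('S')(W) = 1
Function('I')(Y, p) = Pow(p, 2)
N = 1 (N = Pow(1, -1) = 1)
Pow(Add(Add(Add(13621, Function('I')(-90, -114)), Mul(61, Add(Function('A')(4, -1), -52))), N), Rational(1, 2)) = Pow(Add(Add(Add(13621, Pow(-114, 2)), Mul(61, Add(Add(3, 4), -52))), 1), Rational(1, 2)) = Pow(Add(Add(Add(13621, 12996), Mul(61, Add(7, -52))), 1), Rational(1, 2)) = Pow(Add(Add(26617, Mul(61, -45)), 1), Rational(1, 2)) = Pow(Add(Add(26617, -2745), 1), Rational(1, 2)) = Pow(Add(23872, 1), Rational(1, 2)) = Pow(23873, Rational(1, 2))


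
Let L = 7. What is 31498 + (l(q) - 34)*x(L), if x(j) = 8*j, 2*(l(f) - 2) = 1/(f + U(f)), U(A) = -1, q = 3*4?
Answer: 326794/11 ≈ 29709.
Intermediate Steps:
q = 12
l(f) = 2 + 1/(2*(-1 + f)) (l(f) = 2 + 1/(2*(f - 1)) = 2 + 1/(2*(-1 + f)))
31498 + (l(q) - 34)*x(L) = 31498 + ((-3 + 4*12)/(2*(-1 + 12)) - 34)*(8*7) = 31498 + ((½)*(-3 + 48)/11 - 34)*56 = 31498 + ((½)*(1/11)*45 - 34)*56 = 31498 + (45/22 - 34)*56 = 31498 - 703/22*56 = 31498 - 19684/11 = 326794/11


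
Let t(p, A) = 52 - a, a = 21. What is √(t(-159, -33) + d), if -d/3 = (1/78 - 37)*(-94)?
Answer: 2*I*√439374/13 ≈ 101.98*I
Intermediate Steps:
t(p, A) = 31 (t(p, A) = 52 - 1*21 = 52 - 21 = 31)
d = -135595/13 (d = -3*(1/78 - 37)*(-94) = -(-2885)*(-94)/26 = -3*135595/39 = -135595/13 ≈ -10430.)
√(t(-159, -33) + d) = √(31 - 135595/13) = √(-135192/13) = 2*I*√439374/13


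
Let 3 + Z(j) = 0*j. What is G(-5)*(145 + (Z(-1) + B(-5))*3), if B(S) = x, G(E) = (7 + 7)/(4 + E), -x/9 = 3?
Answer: -770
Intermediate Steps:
Z(j) = -3 (Z(j) = -3 + 0*j = -3 + 0 = -3)
x = -27 (x = -9*3 = -27)
G(E) = 14/(4 + E)
B(S) = -27
G(-5)*(145 + (Z(-1) + B(-5))*3) = (14/(4 - 5))*(145 + (-3 - 27)*3) = (14/(-1))*(145 - 30*3) = (14*(-1))*(145 - 90) = -14*55 = -770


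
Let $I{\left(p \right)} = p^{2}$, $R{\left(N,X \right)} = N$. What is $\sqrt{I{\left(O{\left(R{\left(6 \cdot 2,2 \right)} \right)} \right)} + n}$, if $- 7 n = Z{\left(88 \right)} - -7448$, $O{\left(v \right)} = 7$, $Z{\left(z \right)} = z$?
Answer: $\frac{i \sqrt{50351}}{7} \approx 32.056 i$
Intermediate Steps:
$n = - \frac{7536}{7}$ ($n = - \frac{88 - -7448}{7} = - \frac{88 + 7448}{7} = \left(- \frac{1}{7}\right) 7536 = - \frac{7536}{7} \approx -1076.6$)
$\sqrt{I{\left(O{\left(R{\left(6 \cdot 2,2 \right)} \right)} \right)} + n} = \sqrt{7^{2} - \frac{7536}{7}} = \sqrt{49 - \frac{7536}{7}} = \sqrt{- \frac{7193}{7}} = \frac{i \sqrt{50351}}{7}$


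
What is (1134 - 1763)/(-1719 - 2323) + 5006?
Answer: 20234881/4042 ≈ 5006.2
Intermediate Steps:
(1134 - 1763)/(-1719 - 2323) + 5006 = -629/(-4042) + 5006 = -629*(-1/4042) + 5006 = 629/4042 + 5006 = 20234881/4042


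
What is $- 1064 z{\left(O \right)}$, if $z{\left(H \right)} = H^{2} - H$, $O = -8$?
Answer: $-76608$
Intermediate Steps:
$- 1064 z{\left(O \right)} = - 1064 \left(- 8 \left(-1 - 8\right)\right) = - 1064 \left(\left(-8\right) \left(-9\right)\right) = \left(-1064\right) 72 = -76608$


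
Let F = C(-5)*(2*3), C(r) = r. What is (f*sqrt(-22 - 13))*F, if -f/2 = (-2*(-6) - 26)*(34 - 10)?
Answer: -20160*I*sqrt(35) ≈ -1.1927e+5*I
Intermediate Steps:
f = 672 (f = -2*(-2*(-6) - 26)*(34 - 10) = -2*(12 - 26)*24 = -(-28)*24 = -2*(-336) = 672)
F = -30 (F = -10*3 = -5*6 = -30)
(f*sqrt(-22 - 13))*F = (672*sqrt(-22 - 13))*(-30) = (672*sqrt(-35))*(-30) = (672*(I*sqrt(35)))*(-30) = (672*I*sqrt(35))*(-30) = -20160*I*sqrt(35)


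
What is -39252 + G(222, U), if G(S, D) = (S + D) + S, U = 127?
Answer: -38681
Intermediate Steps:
G(S, D) = D + 2*S (G(S, D) = (D + S) + S = D + 2*S)
-39252 + G(222, U) = -39252 + (127 + 2*222) = -39252 + (127 + 444) = -39252 + 571 = -38681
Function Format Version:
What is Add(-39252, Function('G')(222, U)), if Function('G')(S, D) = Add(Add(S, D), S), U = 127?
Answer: -38681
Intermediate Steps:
Function('G')(S, D) = Add(D, Mul(2, S)) (Function('G')(S, D) = Add(Add(D, S), S) = Add(D, Mul(2, S)))
Add(-39252, Function('G')(222, U)) = Add(-39252, Add(127, Mul(2, 222))) = Add(-39252, Add(127, 444)) = Add(-39252, 571) = -38681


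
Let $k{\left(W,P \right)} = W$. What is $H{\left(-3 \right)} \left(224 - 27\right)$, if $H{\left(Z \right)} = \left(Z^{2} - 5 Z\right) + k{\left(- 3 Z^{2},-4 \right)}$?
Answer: $-591$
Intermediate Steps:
$H{\left(Z \right)} = - 5 Z - 2 Z^{2}$ ($H{\left(Z \right)} = \left(Z^{2} - 5 Z\right) - 3 Z^{2} = - 5 Z - 2 Z^{2}$)
$H{\left(-3 \right)} \left(224 - 27\right) = - 3 \left(-5 - -6\right) \left(224 - 27\right) = - 3 \left(-5 + 6\right) 197 = \left(-3\right) 1 \cdot 197 = \left(-3\right) 197 = -591$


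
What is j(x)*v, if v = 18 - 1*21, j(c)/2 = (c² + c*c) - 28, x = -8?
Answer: -600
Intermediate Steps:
j(c) = -56 + 4*c² (j(c) = 2*((c² + c*c) - 28) = 2*((c² + c²) - 28) = 2*(2*c² - 28) = 2*(-28 + 2*c²) = -56 + 4*c²)
v = -3 (v = 18 - 21 = -3)
j(x)*v = (-56 + 4*(-8)²)*(-3) = (-56 + 4*64)*(-3) = (-56 + 256)*(-3) = 200*(-3) = -600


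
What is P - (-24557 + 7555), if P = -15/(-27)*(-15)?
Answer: 50981/3 ≈ 16994.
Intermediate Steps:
P = -25/3 (P = -15*(-1/27)*(-15) = (5/9)*(-15) = -25/3 ≈ -8.3333)
P - (-24557 + 7555) = -25/3 - (-24557 + 7555) = -25/3 - 1*(-17002) = -25/3 + 17002 = 50981/3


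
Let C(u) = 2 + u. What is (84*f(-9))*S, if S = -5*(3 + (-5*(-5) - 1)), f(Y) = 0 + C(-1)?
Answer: -11340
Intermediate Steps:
f(Y) = 1 (f(Y) = 0 + (2 - 1) = 0 + 1 = 1)
S = -135 (S = -5*(3 + (25 - 1)) = -5*(3 + 24) = -5*27 = -135)
(84*f(-9))*S = (84*1)*(-135) = 84*(-135) = -11340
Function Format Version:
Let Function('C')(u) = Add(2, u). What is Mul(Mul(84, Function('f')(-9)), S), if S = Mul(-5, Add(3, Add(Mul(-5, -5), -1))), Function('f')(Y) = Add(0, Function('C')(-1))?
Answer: -11340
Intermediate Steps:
Function('f')(Y) = 1 (Function('f')(Y) = Add(0, Add(2, -1)) = Add(0, 1) = 1)
S = -135 (S = Mul(-5, Add(3, Add(25, -1))) = Mul(-5, Add(3, 24)) = Mul(-5, 27) = -135)
Mul(Mul(84, Function('f')(-9)), S) = Mul(Mul(84, 1), -135) = Mul(84, -135) = -11340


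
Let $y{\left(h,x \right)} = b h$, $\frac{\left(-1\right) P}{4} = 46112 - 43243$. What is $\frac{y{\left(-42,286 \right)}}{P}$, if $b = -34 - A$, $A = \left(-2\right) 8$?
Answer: $- \frac{189}{2869} \approx -0.065877$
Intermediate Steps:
$A = -16$
$b = -18$ ($b = -34 - -16 = -34 + 16 = -18$)
$P = -11476$ ($P = - 4 \left(46112 - 43243\right) = \left(-4\right) 2869 = -11476$)
$y{\left(h,x \right)} = - 18 h$
$\frac{y{\left(-42,286 \right)}}{P} = \frac{\left(-18\right) \left(-42\right)}{-11476} = 756 \left(- \frac{1}{11476}\right) = - \frac{189}{2869}$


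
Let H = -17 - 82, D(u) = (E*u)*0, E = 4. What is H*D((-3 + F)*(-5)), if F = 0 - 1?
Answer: 0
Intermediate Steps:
F = -1
D(u) = 0 (D(u) = (4*u)*0 = 0)
H = -99
H*D((-3 + F)*(-5)) = -99*0 = 0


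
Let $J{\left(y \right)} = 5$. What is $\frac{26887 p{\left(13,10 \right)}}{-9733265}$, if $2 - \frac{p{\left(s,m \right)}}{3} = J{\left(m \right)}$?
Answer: $\frac{241983}{9733265} \approx 0.024861$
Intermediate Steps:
$p{\left(s,m \right)} = -9$ ($p{\left(s,m \right)} = 6 - 15 = -9$)
$\frac{26887 p{\left(13,10 \right)}}{-9733265} = \frac{26887 \left(-9\right)}{-9733265} = \left(-241983\right) \left(- \frac{1}{9733265}\right) = \frac{241983}{9733265}$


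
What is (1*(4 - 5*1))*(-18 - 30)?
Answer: 48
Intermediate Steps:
(1*(4 - 5*1))*(-18 - 30) = (1*(4 - 5))*(-48) = (1*(-1))*(-48) = -1*(-48) = 48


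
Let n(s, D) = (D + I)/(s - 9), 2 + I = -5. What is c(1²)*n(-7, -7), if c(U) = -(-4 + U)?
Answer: 21/8 ≈ 2.6250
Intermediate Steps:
I = -7 (I = -2 - 5 = -7)
n(s, D) = (-7 + D)/(-9 + s) (n(s, D) = (D - 7)/(s - 9) = (-7 + D)/(-9 + s))
c(U) = 4 - U
c(1²)*n(-7, -7) = (4 - 1*1²)*((-7 - 7)/(-9 - 7)) = (4 - 1*1)*(-14/(-16)) = (4 - 1)*(-1/16*(-14)) = 3*(7/8) = 21/8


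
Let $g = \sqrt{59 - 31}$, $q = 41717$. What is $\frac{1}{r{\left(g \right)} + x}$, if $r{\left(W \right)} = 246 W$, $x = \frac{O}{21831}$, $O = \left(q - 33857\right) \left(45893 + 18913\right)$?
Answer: $\frac{7354609205}{171068447297106} - \frac{2171143889 \sqrt{7}}{2394958262159484} \approx 4.0594 \cdot 10^{-5}$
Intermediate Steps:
$O = 509375160$ ($O = \left(41717 - 33857\right) \left(45893 + 18913\right) = 7860 \cdot 64806 = 509375160$)
$x = \frac{169791720}{7277}$ ($x = \frac{509375160}{21831} = 509375160 \cdot \frac{1}{21831} = \frac{169791720}{7277} \approx 23333.0$)
$g = 2 \sqrt{7}$ ($g = \sqrt{28} = 2 \sqrt{7} \approx 5.2915$)
$\frac{1}{r{\left(g \right)} + x} = \frac{1}{246 \cdot 2 \sqrt{7} + \frac{169791720}{7277}} = \frac{1}{492 \sqrt{7} + \frac{169791720}{7277}} = \frac{1}{\frac{169791720}{7277} + 492 \sqrt{7}}$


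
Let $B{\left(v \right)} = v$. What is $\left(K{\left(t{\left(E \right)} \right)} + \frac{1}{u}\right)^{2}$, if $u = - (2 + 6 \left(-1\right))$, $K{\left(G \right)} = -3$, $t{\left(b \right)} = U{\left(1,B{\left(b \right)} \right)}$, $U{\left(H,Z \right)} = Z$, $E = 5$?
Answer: $\frac{121}{16} \approx 7.5625$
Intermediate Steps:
$t{\left(b \right)} = b$
$u = 4$ ($u = - (2 - 6) = \left(-1\right) \left(-4\right) = 4$)
$\left(K{\left(t{\left(E \right)} \right)} + \frac{1}{u}\right)^{2} = \left(-3 + \frac{1}{4}\right)^{2} = \left(- \frac{11}{4}\right)^{2} = \frac{121}{16}$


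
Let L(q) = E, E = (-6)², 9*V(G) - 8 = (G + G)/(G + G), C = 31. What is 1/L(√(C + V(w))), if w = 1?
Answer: 1/36 ≈ 0.027778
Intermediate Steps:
V(G) = 1 (V(G) = 8/9 + ((G + G)/(G + G))/9 = 8/9 + ((2*G)/((2*G)))/9 = 8/9 + ((2*G)*(1/(2*G)))/9 = 8/9 + (⅑)*1 = 8/9 + ⅑ = 1)
E = 36
L(q) = 36
1/L(√(C + V(w))) = 1/36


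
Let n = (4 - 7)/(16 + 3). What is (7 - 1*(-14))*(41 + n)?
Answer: 16296/19 ≈ 857.68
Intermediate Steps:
n = -3/19 ≈ -0.15789
(7 - 1*(-14))*(41 + n) = (7 - 1*(-14))*(41 - 3/19) = (7 + 14)*(776/19) = 21*(776/19) = 16296/19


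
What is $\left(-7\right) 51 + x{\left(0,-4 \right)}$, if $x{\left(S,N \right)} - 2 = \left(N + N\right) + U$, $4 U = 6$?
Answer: $- \frac{723}{2} \approx -361.5$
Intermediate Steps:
$U = \frac{3}{2}$ ($U = \frac{1}{4} \cdot 6 = \frac{3}{2} \approx 1.5$)
$x{\left(S,N \right)} = \frac{7}{2} + 2 N$ ($x{\left(S,N \right)} = 2 + \left(\left(N + N\right) + \frac{3}{2}\right) = 2 + \left(2 N + \frac{3}{2}\right) = 2 + \left(\frac{3}{2} + 2 N\right) = \frac{7}{2} + 2 N$)
$\left(-7\right) 51 + x{\left(0,-4 \right)} = \left(-7\right) 51 + \left(\frac{7}{2} + 2 \left(-4\right)\right) = -357 + \left(\frac{7}{2} - 8\right) = -357 - \frac{9}{2} = - \frac{723}{2}$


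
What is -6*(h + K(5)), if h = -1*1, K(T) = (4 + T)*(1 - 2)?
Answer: 60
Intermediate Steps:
K(T) = -4 - T (K(T) = (4 + T)*(-1) = -4 - T)
h = -1
-6*(h + K(5)) = -6*(-1 + (-4 - 1*5)) = -6*(-1 + (-4 - 5)) = -6*(-1 - 9) = -6*(-10) = 60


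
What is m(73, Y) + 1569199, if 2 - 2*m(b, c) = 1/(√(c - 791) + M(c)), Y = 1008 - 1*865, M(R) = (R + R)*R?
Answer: 2624717753977951/1672647052 + 9*I*√2/1672647052 ≈ 1.5692e+6 + 7.6094e-9*I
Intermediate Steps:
M(R) = 2*R² (M(R) = (2*R)*R = 2*R²)
Y = 143 (Y = 1008 - 865 = 143)
m(b, c) = 1 - 1/(2*(√(-791 + c) + 2*c²)) (m(b, c) = 1 - 1/(2*(√(c - 791) + 2*c²)) = 1 - 1/(2*(√(-791 + c) + 2*c²)))
m(73, Y) + 1569199 = (-½ + √(-791 + 143) + 2*143²)/(√(-791 + 143) + 2*143²) + 1569199 = (-½ + √(-648) + 2*20449)/(√(-648) + 2*20449) + 1569199 = (-½ + 18*I*√2 + 40898)/(18*I*√2 + 40898) + 1569199 = (81795/2 + 18*I*√2)/(40898 + 18*I*√2) + 1569199 = 1569199 + (81795/2 + 18*I*√2)/(40898 + 18*I*√2)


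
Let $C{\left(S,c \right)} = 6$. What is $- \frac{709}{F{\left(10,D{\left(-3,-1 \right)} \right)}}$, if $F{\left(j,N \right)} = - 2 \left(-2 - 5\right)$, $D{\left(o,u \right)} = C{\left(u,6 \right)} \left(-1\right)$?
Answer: $- \frac{709}{14} \approx -50.643$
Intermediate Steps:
$D{\left(o,u \right)} = -6$ ($D{\left(o,u \right)} = 6 \left(-1\right) = -6$)
$F{\left(j,N \right)} = 14$ ($F{\left(j,N \right)} = \left(-2\right) \left(-7\right) = 14$)
$- \frac{709}{F{\left(10,D{\left(-3,-1 \right)} \right)}} = - \frac{709}{14}$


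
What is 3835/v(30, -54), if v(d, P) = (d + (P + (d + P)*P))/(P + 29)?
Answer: -95875/1272 ≈ -75.373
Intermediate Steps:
v(d, P) = (P + d + P*(P + d))/(29 + P) (v(d, P) = (d + (P + (P + d)*P))/(29 + P) = (d + (P + P*(P + d)))/(29 + P) = (P + d + P*(P + d))/(29 + P))
3835/v(30, -54) = 3835/(((-54 + 30 + (-54)² - 54*30)/(29 - 54))) = 3835/(((-54 + 30 + 2916 - 1620)/(-25))) = 3835/((-1/25*1272)) = 3835/(-1272/25) = 3835*(-25/1272) = -95875/1272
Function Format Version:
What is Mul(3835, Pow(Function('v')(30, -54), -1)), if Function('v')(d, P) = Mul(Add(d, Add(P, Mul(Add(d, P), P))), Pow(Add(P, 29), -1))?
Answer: Rational(-95875, 1272) ≈ -75.373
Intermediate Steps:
Function('v')(d, P) = Mul(Pow(Add(29, P), -1), Add(P, d, Mul(P, Add(P, d)))) (Function('v')(d, P) = Mul(Add(d, Add(P, Mul(Add(P, d), P))), Pow(Add(29, P), -1)) = Mul(Add(d, Add(P, Mul(P, Add(P, d)))), Pow(Add(29, P), -1)) = Mul(Add(P, d, Mul(P, Add(P, d))), Pow(Add(29, P), -1)) = Mul(Pow(Add(29, P), -1), Add(P, d, Mul(P, Add(P, d)))))
Mul(3835, Pow(Function('v')(30, -54), -1)) = Mul(3835, Pow(Mul(Pow(Add(29, -54), -1), Add(-54, 30, Pow(-54, 2), Mul(-54, 30))), -1)) = Mul(3835, Pow(Mul(Pow(-25, -1), Add(-54, 30, 2916, -1620)), -1)) = Mul(3835, Pow(Mul(Rational(-1, 25), 1272), -1)) = Mul(3835, Pow(Rational(-1272, 25), -1)) = Mul(3835, Rational(-25, 1272)) = Rational(-95875, 1272)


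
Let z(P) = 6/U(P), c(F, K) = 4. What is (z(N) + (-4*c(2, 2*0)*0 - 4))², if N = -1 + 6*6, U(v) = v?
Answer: 17956/1225 ≈ 14.658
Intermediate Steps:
N = 35 (N = -1 + 36 = 35)
z(P) = 6/P
(z(N) + (-4*c(2, 2*0)*0 - 4))² = (6/35 + (-4*4*0 - 4))² = (6*(1/35) + (-16*0 - 4))² = (6/35 + (0 - 4))² = (6/35 - 4)² = (-134/35)² = 17956/1225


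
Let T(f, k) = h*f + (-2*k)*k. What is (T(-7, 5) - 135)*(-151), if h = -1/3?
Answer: 82748/3 ≈ 27583.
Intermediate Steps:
h = -1/3 (h = (1/3)*(-1) = -1/3 ≈ -0.33333)
T(f, k) = -2*k**2 - f/3 (T(f, k) = -f/3 + (-2*k)*k = -f/3 - 2*k**2 = -2*k**2 - f/3)
(T(-7, 5) - 135)*(-151) = ((-2*5**2 - 1/3*(-7)) - 135)*(-151) = ((-2*25 + 7/3) - 135)*(-151) = ((-50 + 7/3) - 135)*(-151) = (-143/3 - 135)*(-151) = -548/3*(-151) = 82748/3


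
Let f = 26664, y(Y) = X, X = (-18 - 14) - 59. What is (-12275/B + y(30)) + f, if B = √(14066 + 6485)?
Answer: 26573 - 12275*√20551/20551 ≈ 26487.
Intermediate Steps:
X = -91 (X = -32 - 59 = -91)
y(Y) = -91
B = √20551 ≈ 143.36
(-12275/B + y(30)) + f = (-12275*√20551/20551 - 91) + 26664 = (-91 - 12275*√20551/20551) + 26664 = 26573 - 12275*√20551/20551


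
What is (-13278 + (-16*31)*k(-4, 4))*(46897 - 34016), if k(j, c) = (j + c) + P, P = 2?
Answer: -183811870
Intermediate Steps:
k(j, c) = 2 + c + j (k(j, c) = (j + c) + 2 = (c + j) + 2 = 2 + c + j)
(-13278 + (-16*31)*k(-4, 4))*(46897 - 34016) = (-13278 + (-16*31)*(2 + 4 - 4))*(46897 - 34016) = (-13278 - 496*2)*12881 = (-13278 - 992)*12881 = -14270*12881 = -183811870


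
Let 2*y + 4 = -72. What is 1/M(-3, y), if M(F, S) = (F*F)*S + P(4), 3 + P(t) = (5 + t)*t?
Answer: -1/309 ≈ -0.0032362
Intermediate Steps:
y = -38 (y = -2 + (½)*(-72) = -2 - 36 = -38)
P(t) = -3 + t*(5 + t) (P(t) = -3 + (5 + t)*t = -3 + t*(5 + t))
M(F, S) = 33 + S*F² (M(F, S) = (F*F)*S + (-3 + 4² + 5*4) = F²*S + (-3 + 16 + 20) = S*F² + 33 = 33 + S*F²)
1/M(-3, y) = 1/(33 - 38*(-3)²) = 1/(33 - 38*9) = 1/(33 - 342) = 1/(-309) = -1/309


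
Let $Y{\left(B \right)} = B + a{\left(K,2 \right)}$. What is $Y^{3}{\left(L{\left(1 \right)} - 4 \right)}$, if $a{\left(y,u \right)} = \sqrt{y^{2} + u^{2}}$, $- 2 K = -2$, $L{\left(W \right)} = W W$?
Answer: $-72 + 32 \sqrt{5} \approx -0.44582$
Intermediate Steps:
$L{\left(W \right)} = W^{2}$
$K = 1$ ($K = \left(- \frac{1}{2}\right) \left(-2\right) = 1$)
$a{\left(y,u \right)} = \sqrt{u^{2} + y^{2}}$
$Y{\left(B \right)} = B + \sqrt{5}$ ($Y{\left(B \right)} = B + \sqrt{2^{2} + 1^{2}} = B + \sqrt{4 + 1} = B + \sqrt{5}$)
$Y^{3}{\left(L{\left(1 \right)} - 4 \right)} = \left(\left(1^{2} - 4\right) + \sqrt{5}\right)^{3} = \left(\left(1 - 4\right) + \sqrt{5}\right)^{3} = \left(-3 + \sqrt{5}\right)^{3}$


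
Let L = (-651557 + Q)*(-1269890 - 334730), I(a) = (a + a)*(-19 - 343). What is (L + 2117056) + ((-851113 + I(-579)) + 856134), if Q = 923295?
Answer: -436033688287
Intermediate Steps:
I(a) = -724*a (I(a) = (2*a)*(-362) = -724*a)
L = -436036229560 (L = (-651557 + 923295)*(-1269890 - 334730) = 271738*(-1604620) = -436036229560)
(L + 2117056) + ((-851113 + I(-579)) + 856134) = (-436036229560 + 2117056) + ((-851113 - 724*(-579)) + 856134) = -436034112504 + ((-851113 + 419196) + 856134) = -436034112504 + (-431917 + 856134) = -436034112504 + 424217 = -436033688287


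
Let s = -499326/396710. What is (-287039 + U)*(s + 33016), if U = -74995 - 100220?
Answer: -3027134580164318/198355 ≈ -1.5261e+10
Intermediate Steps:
s = -249663/198355 (s = -499326*1/396710 = -249663/198355 ≈ -1.2587)
U = -175215
(-287039 + U)*(s + 33016) = (-287039 - 175215)*(-249663/198355 + 33016) = -462254*6548639017/198355 = -3027134580164318/198355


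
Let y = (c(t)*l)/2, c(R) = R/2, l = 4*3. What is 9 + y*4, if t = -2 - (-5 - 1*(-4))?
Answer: -3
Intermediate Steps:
t = -1 (t = -2 - (-5 + 4) = -2 - 1*(-1) = -2 + 1 = -1)
l = 12
c(R) = R/2 (c(R) = R*(½) = R/2)
y = -3 (y = (((½)*(-1))*12)/2 = -½*12*(½) = -6*½ = -3)
9 + y*4 = 9 - 3*4 = 9 - 12 = -3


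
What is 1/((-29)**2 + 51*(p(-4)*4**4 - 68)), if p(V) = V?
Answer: -1/54851 ≈ -1.8231e-5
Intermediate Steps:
1/((-29)**2 + 51*(p(-4)*4**4 - 68)) = 1/((-29)**2 + 51*(-4*4**4 - 68)) = 1/(841 + 51*(-4*256 - 68)) = 1/(841 + 51*(-1024 - 68)) = 1/(841 + 51*(-1092)) = 1/(841 - 55692) = 1/(-54851) = -1/54851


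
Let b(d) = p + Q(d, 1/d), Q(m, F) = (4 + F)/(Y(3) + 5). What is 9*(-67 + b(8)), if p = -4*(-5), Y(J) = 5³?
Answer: -439623/1040 ≈ -422.71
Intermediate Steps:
Y(J) = 125
Q(m, F) = 2/65 + F/130 (Q(m, F) = (4 + F)/(125 + 5) = (4 + F)/130 = (4 + F)*(1/130) = 2/65 + F/130)
p = 20
b(d) = 1302/65 + 1/(130*d) (b(d) = 20 + (2/65 + (1/d)/130) = 20 + (2/65 + 1/(130*d)) = 1302/65 + 1/(130*d))
9*(-67 + b(8)) = 9*(-67 + (1/130)*(1 + 2604*8)/8) = 9*(-67 + (1/130)*(⅛)*(1 + 20832)) = 9*(-67 + (1/130)*(⅛)*20833) = 9*(-67 + 20833/1040) = 9*(-48847/1040) = -439623/1040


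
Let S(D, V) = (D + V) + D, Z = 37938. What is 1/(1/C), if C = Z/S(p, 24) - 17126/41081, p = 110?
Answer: 777176117/5011882 ≈ 155.07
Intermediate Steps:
S(D, V) = V + 2*D
C = 777176117/5011882 (C = 37938/(24 + 2*110) - 17126/41081 = 37938/(24 + 220) - 17126*1/41081 = 37938/244 - 17126/41081 = 37938*(1/244) - 17126/41081 = 18969/122 - 17126/41081 = 777176117/5011882 ≈ 155.07)
1/(1/C) = 1/(1/(777176117/5011882)) = 1/(5011882/777176117) = 777176117/5011882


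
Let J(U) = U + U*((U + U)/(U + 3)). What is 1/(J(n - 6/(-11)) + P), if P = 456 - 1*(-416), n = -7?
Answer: 209/175858 ≈ 0.0011885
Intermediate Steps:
J(U) = U + 2*U**2/(3 + U) (J(U) = U + U*((2*U)/(3 + U)) = U + U*(2*U/(3 + U)) = U + 2*U**2/(3 + U))
P = 872 (P = 456 + 416 = 872)
1/(J(n - 6/(-11)) + P) = 1/(3*(-7 - 6/(-11))*(1 + (-7 - 6/(-11)))/(3 + (-7 - 6/(-11))) + 872) = 1/(3*(-7 - 6*(-1/11))*(1 + (-7 - 6*(-1/11)))/(3 + (-7 - 6*(-1/11))) + 872) = 1/(3*(-7 + 6/11)*(1 + (-7 + 6/11))/(3 + (-7 + 6/11)) + 872) = 1/(3*(-71/11)*(1 - 71/11)/(3 - 71/11) + 872) = 1/(3*(-71/11)*(-60/11)/(-38/11) + 872) = 1/(3*(-71/11)*(-11/38)*(-60/11) + 872) = 1/(-6390/209 + 872) = 1/(175858/209) = 209/175858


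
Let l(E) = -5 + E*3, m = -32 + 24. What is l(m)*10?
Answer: -290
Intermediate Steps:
m = -8
l(E) = -5 + 3*E
l(m)*10 = (-5 + 3*(-8))*10 = (-5 - 24)*10 = -29*10 = -290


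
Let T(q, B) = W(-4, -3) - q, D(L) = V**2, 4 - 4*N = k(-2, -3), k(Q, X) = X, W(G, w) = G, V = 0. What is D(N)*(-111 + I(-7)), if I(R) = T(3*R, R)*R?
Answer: 0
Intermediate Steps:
N = 7/4 (N = 1 - 1/4*(-3) = 1 + 3/4 = 7/4 ≈ 1.7500)
D(L) = 0 (D(L) = 0**2 = 0)
T(q, B) = -4 - q
I(R) = R*(-4 - 3*R) (I(R) = (-4 - 3*R)*R = R*(-4 - 3*R))
D(N)*(-111 + I(-7)) = 0*(-111 - 1*(-7)*(4 + 3*(-7))) = 0*(-111 - 1*(-7)*(4 - 21)) = 0*(-111 - 1*(-7)*(-17)) = 0*(-111 - 119) = 0*(-230) = 0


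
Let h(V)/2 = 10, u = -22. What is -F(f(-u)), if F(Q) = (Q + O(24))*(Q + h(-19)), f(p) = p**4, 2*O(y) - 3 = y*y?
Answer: -54948381558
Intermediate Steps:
h(V) = 20 (h(V) = 2*10 = 20)
O(y) = 3/2 + y**2/2 (O(y) = 3/2 + (y*y)/2 = 3/2 + y**2/2)
F(Q) = (20 + Q)*(579/2 + Q) (F(Q) = (Q + (3/2 + (1/2)*24**2))*(Q + 20) = (Q + (3/2 + (1/2)*576))*(20 + Q) = (Q + (3/2 + 288))*(20 + Q) = (Q + 579/2)*(20 + Q) = (579/2 + Q)*(20 + Q) = (20 + Q)*(579/2 + Q))
-F(f(-u)) = -(5790 + ((-1*(-22))**4)**2 + 619*(-1*(-22))**4/2) = -(5790 + (22**4)**2 + (619/2)*22**4) = -(5790 + 234256**2 + (619/2)*234256) = -(5790 + 54875873536 + 72502232) = -1*54948381558 = -54948381558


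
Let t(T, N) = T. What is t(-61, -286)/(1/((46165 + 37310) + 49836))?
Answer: -8131971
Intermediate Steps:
t(-61, -286)/(1/((46165 + 37310) + 49836)) = -61/(1/((46165 + 37310) + 49836)) = -61/(1/(83475 + 49836)) = -61/(1/133311) = -61/1/133311 = -61*133311 = -8131971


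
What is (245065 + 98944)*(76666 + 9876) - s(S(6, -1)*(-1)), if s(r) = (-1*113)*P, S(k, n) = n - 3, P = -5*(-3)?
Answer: 29771228573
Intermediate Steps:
P = 15
S(k, n) = -3 + n
s(r) = -1695 (s(r) = -1*113*15 = -113*15 = -1695)
(245065 + 98944)*(76666 + 9876) - s(S(6, -1)*(-1)) = (245065 + 98944)*(76666 + 9876) - 1*(-1695) = 344009*86542 + 1695 = 29771226878 + 1695 = 29771228573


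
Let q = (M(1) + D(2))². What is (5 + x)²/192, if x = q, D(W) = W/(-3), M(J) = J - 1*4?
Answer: 6889/3888 ≈ 1.7719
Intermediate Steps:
M(J) = -4 + J (M(J) = J - 4 = -4 + J)
D(W) = -W/3 (D(W) = W*(-⅓) = -W/3)
q = 121/9 (q = ((-4 + 1) - ⅓*2)² = (-3 - ⅔)² = (-11/3)² = 121/9 ≈ 13.444)
x = 121/9 ≈ 13.444
(5 + x)²/192 = (5 + 121/9)²/192 = (166/9)²*(1/192) = (27556/81)*(1/192) = 6889/3888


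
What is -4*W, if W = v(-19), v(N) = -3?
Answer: 12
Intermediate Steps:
W = -3
-4*W = -4*(-3) = 12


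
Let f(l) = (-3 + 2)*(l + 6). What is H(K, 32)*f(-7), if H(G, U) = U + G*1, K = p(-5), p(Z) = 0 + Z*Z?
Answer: 57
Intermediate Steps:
p(Z) = Z² (p(Z) = 0 + Z² = Z²)
K = 25 (K = (-5)² = 25)
H(G, U) = G + U (H(G, U) = U + G = G + U)
f(l) = -6 - l (f(l) = -(6 + l) = -6 - l)
H(K, 32)*f(-7) = (25 + 32)*(-6 - 1*(-7)) = 57*(-6 + 7) = 57*1 = 57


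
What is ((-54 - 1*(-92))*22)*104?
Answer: 86944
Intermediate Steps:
((-54 - 1*(-92))*22)*104 = ((-54 + 92)*22)*104 = (38*22)*104 = 836*104 = 86944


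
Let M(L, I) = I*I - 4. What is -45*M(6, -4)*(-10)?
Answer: 5400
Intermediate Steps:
M(L, I) = -4 + I² (M(L, I) = I² - 4 = -4 + I²)
-45*M(6, -4)*(-10) = -45*(-4 + (-4)²)*(-10) = -45*(-4 + 16)*(-10) = -45*12*(-10) = -540*(-10) = 5400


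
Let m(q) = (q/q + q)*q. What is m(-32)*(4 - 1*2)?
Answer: 1984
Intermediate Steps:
m(q) = q*(1 + q) (m(q) = (1 + q)*q = q*(1 + q))
m(-32)*(4 - 1*2) = (-32*(1 - 32))*(4 - 1*2) = (-32*(-31))*(4 - 2) = 992*2 = 1984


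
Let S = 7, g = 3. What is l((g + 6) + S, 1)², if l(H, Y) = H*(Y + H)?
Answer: 73984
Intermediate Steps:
l(H, Y) = H*(H + Y)
l((g + 6) + S, 1)² = (((3 + 6) + 7)*(((3 + 6) + 7) + 1))² = ((9 + 7)*((9 + 7) + 1))² = (16*(16 + 1))² = (16*17)² = 272² = 73984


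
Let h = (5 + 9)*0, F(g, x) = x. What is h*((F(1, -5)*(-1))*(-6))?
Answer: 0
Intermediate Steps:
h = 0 (h = 14*0 = 0)
h*((F(1, -5)*(-1))*(-6)) = 0*(-5*(-1)*(-6)) = 0*(5*(-6)) = 0*(-30) = 0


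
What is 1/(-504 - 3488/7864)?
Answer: -983/495868 ≈ -0.0019824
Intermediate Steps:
1/(-504 - 3488/7864) = 1/(-504 - 3488*1/7864) = 1/(-504 - 436/983) = 1/(-495868/983) = -983/495868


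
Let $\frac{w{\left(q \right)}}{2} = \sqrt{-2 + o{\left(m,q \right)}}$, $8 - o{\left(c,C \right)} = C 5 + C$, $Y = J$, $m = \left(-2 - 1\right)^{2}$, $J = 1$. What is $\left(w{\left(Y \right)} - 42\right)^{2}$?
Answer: $1764$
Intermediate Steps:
$m = 9$ ($m = \left(-3\right)^{2} = 9$)
$Y = 1$
$o{\left(c,C \right)} = 8 - 6 C$ ($o{\left(c,C \right)} = 8 - \left(C 5 + C\right) = 8 - \left(5 C + C\right) = 8 - 6 C$)
$w{\left(q \right)} = 2 \sqrt{6 - 6 q}$ ($w{\left(q \right)} = 2 \sqrt{-2 - \left(-8 + 6 q\right)} = 2 \sqrt{6 - 6 q}$)
$\left(w{\left(Y \right)} - 42\right)^{2} = \left(2 \sqrt{6 - 6} - 42\right)^{2} = \left(2 \sqrt{0} - 42\right)^{2} = \left(2 \cdot 0 - 42\right)^{2} = \left(0 - 42\right)^{2} = \left(-42\right)^{2} = 1764$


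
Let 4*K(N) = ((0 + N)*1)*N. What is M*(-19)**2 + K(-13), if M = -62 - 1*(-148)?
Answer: 124353/4 ≈ 31088.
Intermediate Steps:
K(N) = N**2/4 (K(N) = (((0 + N)*1)*N)/4 = ((N*1)*N)/4 = (N*N)/4 = N**2/4)
M = 86 (M = -62 + 148 = 86)
M*(-19)**2 + K(-13) = 86*(-19)**2 + (1/4)*(-13)**2 = 86*361 + (1/4)*169 = 31046 + 169/4 = 124353/4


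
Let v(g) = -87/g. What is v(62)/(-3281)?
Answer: 87/203422 ≈ 0.00042768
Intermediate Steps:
v(62)/(-3281) = -87/62/(-3281) = -87*1/62*(-1/3281) = -87/62*(-1/3281) = 87/203422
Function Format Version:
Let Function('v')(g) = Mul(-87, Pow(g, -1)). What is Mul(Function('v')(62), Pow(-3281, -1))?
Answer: Rational(87, 203422) ≈ 0.00042768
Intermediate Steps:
Mul(Function('v')(62), Pow(-3281, -1)) = Mul(Mul(-87, Pow(62, -1)), Pow(-3281, -1)) = Mul(Mul(-87, Rational(1, 62)), Rational(-1, 3281)) = Mul(Rational(-87, 62), Rational(-1, 3281)) = Rational(87, 203422)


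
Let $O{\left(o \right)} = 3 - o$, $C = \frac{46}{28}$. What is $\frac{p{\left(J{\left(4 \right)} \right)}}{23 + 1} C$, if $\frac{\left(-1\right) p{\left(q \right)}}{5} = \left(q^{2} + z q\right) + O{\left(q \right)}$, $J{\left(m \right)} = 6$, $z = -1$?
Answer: $- \frac{1035}{112} \approx -9.2411$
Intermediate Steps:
$C = \frac{23}{14}$ ($C = 46 \cdot \frac{1}{28} = \frac{23}{14} \approx 1.6429$)
$p{\left(q \right)} = -15 - 5 q^{2} + 10 q$ ($p{\left(q \right)} = - 5 \left(\left(q^{2} - q\right) - \left(-3 + q\right)\right) = - 5 \left(3 + q^{2} - 2 q\right) = -15 - 5 q^{2} + 10 q$)
$\frac{p{\left(J{\left(4 \right)} \right)}}{23 + 1} C = \frac{-15 - 5 \cdot 6^{2} + 10 \cdot 6}{23 + 1} \cdot \frac{23}{14} = \frac{-15 - 180 + 60}{24} \cdot \frac{23}{14} = \frac{1}{24} \left(-135\right) \frac{23}{14} = \left(- \frac{45}{8}\right) \frac{23}{14} = - \frac{1035}{112}$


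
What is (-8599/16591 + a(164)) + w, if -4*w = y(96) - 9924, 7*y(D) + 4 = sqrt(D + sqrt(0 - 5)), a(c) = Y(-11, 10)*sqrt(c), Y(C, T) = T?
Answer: 288092295/116137 + 20*sqrt(41) - sqrt(96 + I*sqrt(5))/28 ≈ 2608.3 - 0.004075*I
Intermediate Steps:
a(c) = 10*sqrt(c)
y(D) = -4/7 + sqrt(D + I*sqrt(5))/7 (y(D) = -4/7 + sqrt(D + sqrt(0 - 5))/7 = -4/7 + sqrt(D + sqrt(-5))/7 = -4/7 + sqrt(D + I*sqrt(5))/7)
w = 17368/7 - sqrt(96 + I*sqrt(5))/28 (w = -((-4/7 + sqrt(96 + I*sqrt(5))/7) - 9924)/4 = -(-69472/7 + sqrt(96 + I*sqrt(5))/7)/4 = 17368/7 - sqrt(96 + I*sqrt(5))/28 ≈ 2480.8 - 0.004075*I)
(-8599/16591 + a(164)) + w = (-8599/16591 + 10*sqrt(164)) + (17368/7 - sqrt(96 + I*sqrt(5))/28) = (-8599*1/16591 + 10*(2*sqrt(41))) + (17368/7 - sqrt(96 + I*sqrt(5))/28) = (-8599/16591 + 20*sqrt(41)) + (17368/7 - sqrt(96 + I*sqrt(5))/28) = 288092295/116137 + 20*sqrt(41) - sqrt(96 + I*sqrt(5))/28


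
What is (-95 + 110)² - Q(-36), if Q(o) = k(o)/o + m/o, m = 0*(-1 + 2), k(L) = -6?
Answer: 1349/6 ≈ 224.83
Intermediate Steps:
m = 0 (m = 0*1 = 0)
Q(o) = -6/o (Q(o) = -6/o + 0/o = -6/o + 0 = -6/o)
(-95 + 110)² - Q(-36) = (-95 + 110)² - (-6)/(-36) = 15² - (-6)*(-1)/36 = 225 - 1*⅙ = 225 - ⅙ = 1349/6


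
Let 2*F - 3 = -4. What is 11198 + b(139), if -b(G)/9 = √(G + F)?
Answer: 11198 - 9*√554/2 ≈ 11092.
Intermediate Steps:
F = -½ (F = 3/2 + (½)*(-4) = 3/2 - 2 = -½ ≈ -0.50000)
b(G) = -9*√(-½ + G) (b(G) = -9*√(G - ½) = -9*√(-½ + G))
11198 + b(139) = 11198 - 9*√(-2 + 4*139)/2 = 11198 - 9*√(-2 + 556)/2 = 11198 - 9*√554/2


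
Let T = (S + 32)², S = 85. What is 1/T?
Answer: 1/13689 ≈ 7.3051e-5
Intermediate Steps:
T = 13689 (T = (85 + 32)² = 117² = 13689)
1/T = 1/13689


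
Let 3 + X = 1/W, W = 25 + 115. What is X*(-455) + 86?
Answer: 5791/4 ≈ 1447.8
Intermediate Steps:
W = 140
X = -419/140 (X = -3 + 1/140 = -419/140 ≈ -2.9929)
X*(-455) + 86 = -419/140*(-455) + 86 = 5447/4 + 86 = 5791/4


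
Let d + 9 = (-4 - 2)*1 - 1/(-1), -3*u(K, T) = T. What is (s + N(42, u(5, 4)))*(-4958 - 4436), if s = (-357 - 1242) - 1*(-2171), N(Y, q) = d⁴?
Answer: -366253272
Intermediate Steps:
u(K, T) = -T/3
d = -14 (d = -9 + ((-4 - 2)*1 - 1/(-1)) = -9 + (-6*1 - 1*(-1)) = -9 + (-6 + 1) = -9 - 5 = -14)
N(Y, q) = 38416 (N(Y, q) = (-14)⁴ = 38416)
s = 572 (s = -1599 + 2171 = 572)
(s + N(42, u(5, 4)))*(-4958 - 4436) = (572 + 38416)*(-4958 - 4436) = 38988*(-9394) = -366253272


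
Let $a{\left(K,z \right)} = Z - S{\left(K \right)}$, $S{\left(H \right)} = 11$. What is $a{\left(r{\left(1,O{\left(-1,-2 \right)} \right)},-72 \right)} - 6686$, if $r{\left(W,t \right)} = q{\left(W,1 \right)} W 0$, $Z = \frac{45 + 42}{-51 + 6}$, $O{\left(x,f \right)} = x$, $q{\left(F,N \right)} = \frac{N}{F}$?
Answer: $- \frac{100484}{15} \approx -6698.9$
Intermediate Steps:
$Z = - \frac{29}{15}$ ($Z = \frac{87}{-45} = 87 \left(- \frac{1}{45}\right) = - \frac{29}{15} \approx -1.9333$)
$r{\left(W,t \right)} = 0$ ($r{\left(W,t \right)} = 1 \frac{1}{W} W 0 = \frac{W}{W} 0 = 1 \cdot 0 = 0$)
$a{\left(K,z \right)} = - \frac{194}{15}$ ($a{\left(K,z \right)} = - \frac{29}{15} - 11 = - \frac{194}{15}$)
$a{\left(r{\left(1,O{\left(-1,-2 \right)} \right)},-72 \right)} - 6686 = - \frac{194}{15} - 6686 = - \frac{100484}{15}$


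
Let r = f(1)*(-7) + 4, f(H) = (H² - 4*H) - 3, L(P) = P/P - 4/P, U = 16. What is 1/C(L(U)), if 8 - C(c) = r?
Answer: -1/38 ≈ -0.026316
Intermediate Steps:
L(P) = 1 - 4/P
f(H) = -3 + H² - 4*H
r = 46 (r = (-3 + 1² - 4*1)*(-7) + 4 = (-3 + 1 - 4)*(-7) + 4 = -6*(-7) + 4 = 42 + 4 = 46)
C(c) = -38 (C(c) = 8 - 1*46 = 8 - 46 = -38)
1/C(L(U)) = 1/(-38) = -1/38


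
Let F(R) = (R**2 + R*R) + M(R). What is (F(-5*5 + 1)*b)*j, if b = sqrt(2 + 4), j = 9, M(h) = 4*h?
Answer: 9504*sqrt(6) ≈ 23280.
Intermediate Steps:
F(R) = 2*R**2 + 4*R (F(R) = (R**2 + R*R) + 4*R = (R**2 + R**2) + 4*R = 2*R**2 + 4*R)
b = sqrt(6) ≈ 2.4495
(F(-5*5 + 1)*b)*j = ((2*(-5*5 + 1)*(2 + (-5*5 + 1)))*sqrt(6))*9 = ((2*(-25 + 1)*(2 + (-25 + 1)))*sqrt(6))*9 = ((2*(-24)*(2 - 24))*sqrt(6))*9 = ((2*(-24)*(-22))*sqrt(6))*9 = (1056*sqrt(6))*9 = 9504*sqrt(6)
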